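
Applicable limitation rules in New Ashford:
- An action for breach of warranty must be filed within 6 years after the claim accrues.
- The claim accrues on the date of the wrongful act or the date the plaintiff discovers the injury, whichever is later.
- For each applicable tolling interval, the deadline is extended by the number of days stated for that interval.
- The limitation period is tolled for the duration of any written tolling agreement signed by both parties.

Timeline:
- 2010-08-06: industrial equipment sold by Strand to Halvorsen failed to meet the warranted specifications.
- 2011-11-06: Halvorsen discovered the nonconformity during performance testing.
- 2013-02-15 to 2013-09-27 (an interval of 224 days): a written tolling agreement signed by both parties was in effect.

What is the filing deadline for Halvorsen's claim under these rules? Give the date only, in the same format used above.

Taking the later of the act (2010-08-06) and discovery (2011-11-06), the claim accrued on 2011-11-06.
6 years from 2011-11-06 is 2017-11-06.
The written tolling agreement from 2013-02-15 to 2013-09-27 tolled the period for 224 days, extending the deadline to 2018-06-18.

2018-06-18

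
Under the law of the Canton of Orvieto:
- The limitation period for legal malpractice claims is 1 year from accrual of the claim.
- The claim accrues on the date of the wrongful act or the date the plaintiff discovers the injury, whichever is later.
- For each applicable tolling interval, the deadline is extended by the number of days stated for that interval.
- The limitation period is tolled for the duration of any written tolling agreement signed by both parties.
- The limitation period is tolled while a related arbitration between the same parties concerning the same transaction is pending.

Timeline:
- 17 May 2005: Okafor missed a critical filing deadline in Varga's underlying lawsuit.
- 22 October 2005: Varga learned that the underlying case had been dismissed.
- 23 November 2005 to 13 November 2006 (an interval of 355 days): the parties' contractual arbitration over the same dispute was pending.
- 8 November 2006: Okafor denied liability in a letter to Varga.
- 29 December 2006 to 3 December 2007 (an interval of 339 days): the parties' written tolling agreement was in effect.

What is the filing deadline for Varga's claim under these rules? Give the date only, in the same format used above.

15 September 2008

The claim accrued on 22 October 2005 — the later of the 17 May 2005 act and the 22 October 2005 discovery.
1 year from 22 October 2005 is 22 October 2006.
The period was tolled for 355 days by the pending related arbitration (23 November 2005 to 13 November 2006), pushing the deadline to 12 October 2007.
The written tolling agreement from 29 December 2006 to 3 December 2007 tolled the period for 339 days, extending the deadline to 15 September 2008.
The other events in the timeline have no effect on the limitation period under the stated rules.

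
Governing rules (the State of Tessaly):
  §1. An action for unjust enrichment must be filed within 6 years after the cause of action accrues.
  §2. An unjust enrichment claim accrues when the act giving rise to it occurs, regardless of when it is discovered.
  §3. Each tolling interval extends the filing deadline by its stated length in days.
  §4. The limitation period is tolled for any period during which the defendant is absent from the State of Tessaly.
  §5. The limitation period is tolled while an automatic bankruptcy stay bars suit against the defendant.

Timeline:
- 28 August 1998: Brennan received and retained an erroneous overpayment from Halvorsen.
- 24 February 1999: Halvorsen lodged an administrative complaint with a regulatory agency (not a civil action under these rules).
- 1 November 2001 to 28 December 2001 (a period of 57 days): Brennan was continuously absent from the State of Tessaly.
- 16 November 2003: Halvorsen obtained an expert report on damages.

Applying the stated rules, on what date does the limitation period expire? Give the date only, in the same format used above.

The limitation period began to run on 28 August 1998.
6 years from 28 August 1998 is 28 August 2004.
Because the defendant's absence from the jurisdiction ran from 1 November 2001 to 28 December 2001, the deadline is extended by 57 days to 24 October 2004.
Nothing else in the chronology tolls or restarts the period.

24 October 2004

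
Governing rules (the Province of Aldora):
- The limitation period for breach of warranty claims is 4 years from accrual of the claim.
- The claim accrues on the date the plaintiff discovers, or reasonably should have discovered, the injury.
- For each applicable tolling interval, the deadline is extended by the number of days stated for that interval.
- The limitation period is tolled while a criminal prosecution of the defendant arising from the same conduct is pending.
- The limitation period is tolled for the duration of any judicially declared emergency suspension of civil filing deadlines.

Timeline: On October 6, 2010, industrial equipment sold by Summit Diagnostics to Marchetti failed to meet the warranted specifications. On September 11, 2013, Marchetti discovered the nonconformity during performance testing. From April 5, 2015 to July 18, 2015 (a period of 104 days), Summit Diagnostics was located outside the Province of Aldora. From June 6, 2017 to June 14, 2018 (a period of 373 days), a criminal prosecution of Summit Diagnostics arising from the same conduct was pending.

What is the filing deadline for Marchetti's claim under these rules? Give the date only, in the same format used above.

September 19, 2018

Under the discovery rule, the claim accrued on September 11, 2013, when Marchetti discovered the injury — not on the October 6, 2010 date of the underlying act.
Adding the 4 years base period to September 11, 2013 gives a deadline of September 11, 2017, before any tolling.
The pending criminal prosecution from June 6, 2017 to June 14, 2018 tolled the period for 373 days, extending the deadline to September 19, 2018.
The defendant's absence from the jurisdiction from April 5, 2015 to July 18, 2015 does not toll the period, because no stated rule makes the defendant's absence a tolling event.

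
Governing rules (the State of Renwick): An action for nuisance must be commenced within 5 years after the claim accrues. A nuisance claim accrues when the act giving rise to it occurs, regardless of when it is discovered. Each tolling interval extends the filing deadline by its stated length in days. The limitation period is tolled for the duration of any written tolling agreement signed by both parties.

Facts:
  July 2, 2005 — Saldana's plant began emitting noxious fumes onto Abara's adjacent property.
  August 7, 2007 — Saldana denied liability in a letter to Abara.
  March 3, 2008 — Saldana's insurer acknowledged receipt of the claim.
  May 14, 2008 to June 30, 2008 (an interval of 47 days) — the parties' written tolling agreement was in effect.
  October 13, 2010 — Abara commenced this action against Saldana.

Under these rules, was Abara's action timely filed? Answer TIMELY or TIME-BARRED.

The limitation period began to run on July 2, 2005.
5 years from July 2, 2005 is July 2, 2010.
Because the written tolling agreement ran from May 14, 2008 to June 30, 2008, the deadline is extended by 47 days to August 18, 2010.
Nothing else in the chronology tolls or restarts the period.
The October 13, 2010 filing falls after the August 18, 2010 deadline; the claim is time-barred.

TIME-BARRED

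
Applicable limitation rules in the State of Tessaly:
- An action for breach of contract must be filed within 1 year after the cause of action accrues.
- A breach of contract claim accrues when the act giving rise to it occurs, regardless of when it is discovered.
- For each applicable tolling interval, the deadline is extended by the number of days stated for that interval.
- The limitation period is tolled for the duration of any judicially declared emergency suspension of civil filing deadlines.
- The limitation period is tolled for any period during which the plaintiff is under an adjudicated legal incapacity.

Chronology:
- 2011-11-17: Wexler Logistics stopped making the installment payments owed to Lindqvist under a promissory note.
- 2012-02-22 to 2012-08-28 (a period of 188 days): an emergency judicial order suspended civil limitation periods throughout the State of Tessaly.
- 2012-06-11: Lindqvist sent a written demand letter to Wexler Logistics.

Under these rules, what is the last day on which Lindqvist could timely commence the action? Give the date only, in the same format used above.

2013-05-24

The limitation period began to run on 2011-11-17.
The untolled deadline — 1 year after 2011-11-17 — is 2012-11-17.
Because the emergency suspension of filing deadlines ran from 2012-02-22 to 2012-08-28, the deadline is extended by 188 days to 2013-05-24.
Nothing else in the chronology tolls or restarts the period.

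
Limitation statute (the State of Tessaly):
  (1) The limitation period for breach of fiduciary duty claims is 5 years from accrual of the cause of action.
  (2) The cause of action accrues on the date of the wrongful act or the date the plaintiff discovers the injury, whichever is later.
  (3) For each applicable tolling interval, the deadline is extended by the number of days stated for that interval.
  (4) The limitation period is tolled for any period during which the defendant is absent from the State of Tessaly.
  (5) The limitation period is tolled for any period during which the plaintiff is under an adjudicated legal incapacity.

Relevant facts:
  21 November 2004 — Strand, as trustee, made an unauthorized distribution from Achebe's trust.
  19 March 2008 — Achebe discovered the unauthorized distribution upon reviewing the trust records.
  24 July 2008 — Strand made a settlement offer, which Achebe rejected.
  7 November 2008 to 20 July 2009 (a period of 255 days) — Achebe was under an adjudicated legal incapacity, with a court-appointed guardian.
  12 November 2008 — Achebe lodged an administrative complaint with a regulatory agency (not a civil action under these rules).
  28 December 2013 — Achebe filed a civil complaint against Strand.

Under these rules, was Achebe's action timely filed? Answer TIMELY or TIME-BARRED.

TIME-BARRED

Taking the later of the act (21 November 2004) and discovery (19 March 2008), the claim accrued on 19 March 2008.
5 years from 19 March 2008 is 19 March 2013.
Because the plaintiff's legal incapacity ran from 7 November 2008 to 20 July 2009, the deadline is extended by 255 days to 29 November 2013.
The other events in the timeline have no effect on the limitation period under the stated rules.
Filing on 28 December 2013 missed the 29 November 2013 deadline — the action is time-barred.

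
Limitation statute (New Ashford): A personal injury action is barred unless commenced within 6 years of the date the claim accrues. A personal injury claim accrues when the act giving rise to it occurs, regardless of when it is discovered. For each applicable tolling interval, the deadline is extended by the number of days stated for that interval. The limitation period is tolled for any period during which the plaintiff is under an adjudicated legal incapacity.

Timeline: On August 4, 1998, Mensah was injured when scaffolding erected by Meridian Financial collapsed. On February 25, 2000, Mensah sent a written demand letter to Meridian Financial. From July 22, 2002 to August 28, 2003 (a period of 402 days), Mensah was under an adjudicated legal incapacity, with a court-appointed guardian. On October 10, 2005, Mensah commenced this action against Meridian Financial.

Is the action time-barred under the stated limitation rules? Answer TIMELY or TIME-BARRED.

TIME-BARRED

The claim accrued on August 4, 1998, the date of the act.
Adding the 6 years base period to August 4, 1998 gives a deadline of August 4, 2004, before any tolling.
Because the plaintiff's legal incapacity ran from July 22, 2002 to August 28, 2003, the deadline is extended by 402 days to September 10, 2005.
The other events in the timeline have no effect on the limitation period under the stated rules.
Filing on October 10, 2005 missed the September 10, 2005 deadline — the action is time-barred.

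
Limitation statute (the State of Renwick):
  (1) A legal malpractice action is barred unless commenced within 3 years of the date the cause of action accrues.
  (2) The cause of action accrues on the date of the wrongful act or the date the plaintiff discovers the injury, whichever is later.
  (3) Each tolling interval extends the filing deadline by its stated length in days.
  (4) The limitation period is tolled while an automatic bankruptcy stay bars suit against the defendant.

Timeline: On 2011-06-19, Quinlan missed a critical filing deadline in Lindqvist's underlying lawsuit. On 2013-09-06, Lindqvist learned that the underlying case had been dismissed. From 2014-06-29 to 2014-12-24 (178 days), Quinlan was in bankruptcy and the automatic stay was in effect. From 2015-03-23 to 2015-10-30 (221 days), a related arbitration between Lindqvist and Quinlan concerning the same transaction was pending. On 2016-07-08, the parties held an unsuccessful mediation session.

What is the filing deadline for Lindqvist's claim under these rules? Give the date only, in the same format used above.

The claim accrued on 2013-09-06 — the later of the 2011-06-19 act and the 2013-09-06 discovery.
The untolled deadline — 3 years after 2013-09-06 — is 2016-09-06.
The period was tolled for 178 days by the automatic bankruptcy stay (2014-06-29 to 2014-12-24), pushing the deadline to 2017-03-03.
No stated provision tolls the period for a pending arbitration, so the interval from 2015-03-23 to 2015-10-30 has no effect on the deadline.
The other events in the timeline have no effect on the limitation period under the stated rules.

2017-03-03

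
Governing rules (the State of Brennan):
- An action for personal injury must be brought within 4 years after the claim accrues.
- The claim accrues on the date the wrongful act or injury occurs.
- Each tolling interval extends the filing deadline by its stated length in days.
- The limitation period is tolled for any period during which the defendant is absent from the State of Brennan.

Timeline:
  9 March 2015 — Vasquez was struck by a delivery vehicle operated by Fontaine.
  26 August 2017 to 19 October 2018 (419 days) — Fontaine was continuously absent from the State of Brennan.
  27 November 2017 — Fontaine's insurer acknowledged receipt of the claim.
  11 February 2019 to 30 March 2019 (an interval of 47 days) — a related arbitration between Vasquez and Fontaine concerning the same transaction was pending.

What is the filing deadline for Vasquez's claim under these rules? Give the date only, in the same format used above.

1 May 2020

The claim accrued on 9 March 2015, the date of the act.
The untolled deadline — 4 years after 9 March 2015 — is 9 March 2019.
The defendant's absence from the jurisdiction from 26 August 2017 to 19 October 2018 tolled the period for 419 days, extending the deadline to 1 May 2020.
Although a pending arbitration ran from 11 February 2019 to 30 March 2019, the stated rules do not make that a tolling event, so it is disregarded.
Nothing else in the chronology tolls or restarts the period.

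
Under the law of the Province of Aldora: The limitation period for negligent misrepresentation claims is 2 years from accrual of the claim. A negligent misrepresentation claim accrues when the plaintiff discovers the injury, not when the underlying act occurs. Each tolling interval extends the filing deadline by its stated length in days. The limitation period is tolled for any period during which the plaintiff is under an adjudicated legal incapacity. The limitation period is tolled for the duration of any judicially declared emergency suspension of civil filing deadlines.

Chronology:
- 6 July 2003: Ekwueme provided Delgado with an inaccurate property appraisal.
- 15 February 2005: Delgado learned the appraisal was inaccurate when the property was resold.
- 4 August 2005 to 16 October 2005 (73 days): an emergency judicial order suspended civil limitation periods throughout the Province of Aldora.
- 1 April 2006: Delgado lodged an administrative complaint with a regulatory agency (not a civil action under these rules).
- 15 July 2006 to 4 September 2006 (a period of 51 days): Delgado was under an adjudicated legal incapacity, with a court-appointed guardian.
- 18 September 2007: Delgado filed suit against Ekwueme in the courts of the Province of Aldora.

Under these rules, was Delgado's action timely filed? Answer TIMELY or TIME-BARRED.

TIME-BARRED

Under the discovery rule, the claim accrued on 15 February 2005, when Delgado discovered the injury — not on the 6 July 2003 date of the underlying act.
The untolled deadline — 2 years after 15 February 2005 — is 15 February 2007.
The period was tolled for 73 days by the emergency suspension of filing deadlines (4 August 2005 to 16 October 2005), pushing the deadline to 29 April 2007.
The period was tolled for 51 days by the plaintiff's legal incapacity (15 July 2006 to 4 September 2006), pushing the deadline to 19 June 2007.
Nothing else in the chronology tolls or restarts the period.
The 18 September 2007 filing falls after the 19 June 2007 deadline; the claim is time-barred.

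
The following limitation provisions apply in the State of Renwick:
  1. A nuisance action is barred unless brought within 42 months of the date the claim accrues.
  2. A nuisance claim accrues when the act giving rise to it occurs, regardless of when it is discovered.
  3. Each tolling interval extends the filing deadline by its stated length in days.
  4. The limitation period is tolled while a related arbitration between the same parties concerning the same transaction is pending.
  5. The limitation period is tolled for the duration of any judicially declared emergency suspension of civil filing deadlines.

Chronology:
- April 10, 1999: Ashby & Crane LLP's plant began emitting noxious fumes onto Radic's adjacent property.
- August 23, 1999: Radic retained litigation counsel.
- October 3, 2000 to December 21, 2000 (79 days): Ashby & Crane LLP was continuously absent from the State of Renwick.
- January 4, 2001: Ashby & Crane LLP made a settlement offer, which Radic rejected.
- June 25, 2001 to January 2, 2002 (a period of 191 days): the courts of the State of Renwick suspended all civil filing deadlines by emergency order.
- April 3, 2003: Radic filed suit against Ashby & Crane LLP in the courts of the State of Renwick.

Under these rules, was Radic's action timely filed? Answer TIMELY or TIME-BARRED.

The claim accrued on April 10, 1999, the date of the act.
Adding the 42 months base period to April 10, 1999 gives a deadline of October 10, 2002, before any tolling.
The emergency suspension of filing deadlines from June 25, 2001 to January 2, 2002 tolled the period for 191 days, extending the deadline to April 19, 2003.
No stated provision tolls the period for the defendant's absence, so the interval from October 3, 2000 to December 21, 2000 has no effect on the deadline.
None of the other events listed affects the running of the period under the stated rules.
Filing on April 3, 2003 beat the April 19, 2003 deadline — the action is timely.

TIMELY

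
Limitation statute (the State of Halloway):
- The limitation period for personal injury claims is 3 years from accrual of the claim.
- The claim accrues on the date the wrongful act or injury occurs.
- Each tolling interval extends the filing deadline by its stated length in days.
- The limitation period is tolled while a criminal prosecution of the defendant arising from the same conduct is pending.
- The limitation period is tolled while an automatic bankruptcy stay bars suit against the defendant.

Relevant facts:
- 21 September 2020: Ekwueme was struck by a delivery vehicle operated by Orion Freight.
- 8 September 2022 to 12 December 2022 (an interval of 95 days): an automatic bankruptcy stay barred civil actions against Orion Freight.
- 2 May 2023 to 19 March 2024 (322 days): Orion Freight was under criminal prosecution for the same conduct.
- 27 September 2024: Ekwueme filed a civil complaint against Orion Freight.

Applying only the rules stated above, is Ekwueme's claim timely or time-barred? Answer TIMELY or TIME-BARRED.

TIMELY

The claim accrued on 21 September 2020, when the wrongful act occurred.
Adding the 3 years base period to 21 September 2020 gives a deadline of 21 September 2023, before any tolling.
The period was tolled for 95 days by the automatic bankruptcy stay (8 September 2022 to 12 December 2022), pushing the deadline to 25 December 2023.
The pending criminal prosecution from 2 May 2023 to 19 March 2024 tolled the period for 322 days, extending the deadline to 11 November 2024.
The 27 September 2024 filing precedes the 11 November 2024 deadline; the claim is timely.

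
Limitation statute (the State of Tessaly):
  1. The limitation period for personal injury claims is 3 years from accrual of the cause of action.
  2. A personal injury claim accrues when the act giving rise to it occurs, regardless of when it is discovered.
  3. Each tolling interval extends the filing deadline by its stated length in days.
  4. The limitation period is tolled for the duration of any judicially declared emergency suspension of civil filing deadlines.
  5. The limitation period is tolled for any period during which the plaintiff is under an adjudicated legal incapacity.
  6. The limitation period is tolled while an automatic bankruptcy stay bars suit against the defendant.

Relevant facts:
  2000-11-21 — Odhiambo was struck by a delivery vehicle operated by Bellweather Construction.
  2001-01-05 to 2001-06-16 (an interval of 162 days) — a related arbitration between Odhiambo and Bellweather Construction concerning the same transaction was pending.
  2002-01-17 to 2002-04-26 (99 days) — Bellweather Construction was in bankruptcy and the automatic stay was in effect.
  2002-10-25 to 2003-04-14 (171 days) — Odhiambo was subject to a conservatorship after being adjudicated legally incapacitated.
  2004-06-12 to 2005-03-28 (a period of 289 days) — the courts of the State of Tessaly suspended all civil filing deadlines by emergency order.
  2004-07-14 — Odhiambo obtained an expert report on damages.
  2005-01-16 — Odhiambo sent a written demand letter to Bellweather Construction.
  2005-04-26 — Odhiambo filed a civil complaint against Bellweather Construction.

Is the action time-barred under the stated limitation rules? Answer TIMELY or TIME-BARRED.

TIMELY

The cause of action accrued on 2000-11-21, the date of the act.
Adding the 3 years base period to 2000-11-21 gives a deadline of 2003-11-21, before any tolling.
The period was tolled for 99 days by the automatic bankruptcy stay (2002-01-17 to 2002-04-26), pushing the deadline to 2004-02-28.
The plaintiff's legal incapacity from 2002-10-25 to 2003-04-14 tolled the period for 171 days, extending the deadline to 2004-08-17.
The period was tolled for 289 days by the emergency suspension of filing deadlines (2004-06-12 to 2005-03-28), pushing the deadline to 2005-06-02.
The pending related arbitration from 2001-01-05 to 2001-06-16 does not toll the period, because no stated rule makes a pending arbitration a tolling event.
None of the other events listed affects the running of the period under the stated rules.
The 2005-04-26 filing precedes the 2005-06-02 deadline; the claim is timely.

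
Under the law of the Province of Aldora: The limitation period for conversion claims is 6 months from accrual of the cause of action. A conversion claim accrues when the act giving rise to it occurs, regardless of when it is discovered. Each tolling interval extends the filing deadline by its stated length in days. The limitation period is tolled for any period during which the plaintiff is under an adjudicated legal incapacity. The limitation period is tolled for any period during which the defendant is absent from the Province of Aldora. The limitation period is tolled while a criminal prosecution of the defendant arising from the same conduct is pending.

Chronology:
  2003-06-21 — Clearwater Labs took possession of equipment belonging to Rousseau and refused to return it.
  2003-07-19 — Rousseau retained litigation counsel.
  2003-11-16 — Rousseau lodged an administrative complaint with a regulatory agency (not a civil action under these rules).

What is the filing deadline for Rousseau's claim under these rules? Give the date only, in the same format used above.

The limitation period began to run on 2003-06-21.
Adding the 6 months base period to 2003-06-21 gives a deadline of 2003-12-21, before any tolling.
Nothing else in the chronology tolls or restarts the period.

2003-12-21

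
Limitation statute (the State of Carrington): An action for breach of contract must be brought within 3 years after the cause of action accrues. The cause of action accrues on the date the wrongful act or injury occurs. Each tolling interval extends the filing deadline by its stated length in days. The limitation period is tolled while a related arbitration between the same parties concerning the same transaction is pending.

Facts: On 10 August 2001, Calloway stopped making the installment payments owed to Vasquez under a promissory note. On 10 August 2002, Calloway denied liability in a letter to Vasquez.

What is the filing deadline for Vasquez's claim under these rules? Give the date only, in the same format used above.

The limitation period began to run on 10 August 2001.
The untolled deadline — 3 years after 10 August 2001 — is 10 August 2004.
Nothing else in the chronology tolls or restarts the period.

10 August 2004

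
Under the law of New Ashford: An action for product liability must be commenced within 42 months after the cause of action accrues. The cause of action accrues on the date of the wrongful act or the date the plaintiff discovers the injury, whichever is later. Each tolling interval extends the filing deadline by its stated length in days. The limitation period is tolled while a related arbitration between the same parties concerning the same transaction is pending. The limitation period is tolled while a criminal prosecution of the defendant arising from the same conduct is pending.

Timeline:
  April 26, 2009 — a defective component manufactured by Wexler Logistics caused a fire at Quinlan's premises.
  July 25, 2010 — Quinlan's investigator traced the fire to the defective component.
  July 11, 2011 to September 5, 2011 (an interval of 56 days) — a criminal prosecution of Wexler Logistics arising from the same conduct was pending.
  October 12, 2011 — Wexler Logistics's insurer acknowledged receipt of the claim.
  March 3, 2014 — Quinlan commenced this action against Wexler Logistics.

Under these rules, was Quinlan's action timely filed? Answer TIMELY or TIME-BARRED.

Because discovery on July 25, 2010 post-dates the April 26, 2009 act, accrual under the later-of rule falls on July 25, 2010.
Adding the 42 months base period to July 25, 2010 gives a deadline of January 25, 2014, before any tolling.
Because the pending criminal prosecution ran from July 11, 2011 to September 5, 2011, the deadline is extended by 56 days to March 22, 2014.
None of the other events listed affects the running of the period under the stated rules.
Filing on March 3, 2014 beat the March 22, 2014 deadline — the action is timely.

TIMELY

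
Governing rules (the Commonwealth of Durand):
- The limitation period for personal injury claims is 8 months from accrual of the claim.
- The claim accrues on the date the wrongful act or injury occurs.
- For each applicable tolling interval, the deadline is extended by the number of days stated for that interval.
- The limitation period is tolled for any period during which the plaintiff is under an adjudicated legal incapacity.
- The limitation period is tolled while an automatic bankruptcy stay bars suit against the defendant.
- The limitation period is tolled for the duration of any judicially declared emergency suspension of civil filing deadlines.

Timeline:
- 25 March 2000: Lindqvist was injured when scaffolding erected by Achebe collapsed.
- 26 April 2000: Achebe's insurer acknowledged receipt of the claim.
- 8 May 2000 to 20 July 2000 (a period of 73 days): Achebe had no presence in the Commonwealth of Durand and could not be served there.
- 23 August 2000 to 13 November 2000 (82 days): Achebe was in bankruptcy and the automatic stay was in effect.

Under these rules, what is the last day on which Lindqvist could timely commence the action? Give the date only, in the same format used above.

The limitation period began to run on 25 March 2000.
Adding the 8 months base period to 25 March 2000 gives a deadline of 25 November 2000, before any tolling.
The automatic bankruptcy stay from 23 August 2000 to 13 November 2000 tolled the period for 82 days, extending the deadline to 15 February 2001.
Although the defendant's absence ran from 8 May 2000 to 20 July 2000, the stated rules do not make that a tolling event, so it is disregarded.
The other events in the timeline have no effect on the limitation period under the stated rules.

15 February 2001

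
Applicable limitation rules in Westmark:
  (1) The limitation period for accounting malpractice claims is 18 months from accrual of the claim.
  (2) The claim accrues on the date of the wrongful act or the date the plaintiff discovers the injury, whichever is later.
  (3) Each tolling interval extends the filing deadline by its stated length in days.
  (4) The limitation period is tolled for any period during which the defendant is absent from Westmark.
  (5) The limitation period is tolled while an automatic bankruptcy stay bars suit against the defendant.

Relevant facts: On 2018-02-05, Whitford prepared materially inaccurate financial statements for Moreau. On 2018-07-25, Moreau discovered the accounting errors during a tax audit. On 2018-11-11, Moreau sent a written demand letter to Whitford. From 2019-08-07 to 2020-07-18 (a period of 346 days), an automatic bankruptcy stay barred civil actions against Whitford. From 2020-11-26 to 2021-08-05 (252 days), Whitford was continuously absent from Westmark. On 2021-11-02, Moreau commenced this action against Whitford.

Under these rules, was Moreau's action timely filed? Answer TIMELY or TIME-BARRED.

Because discovery on 2018-07-25 post-dates the 2018-02-05 act, accrual under the later-of rule falls on 2018-07-25.
Adding the 18 months base period to 2018-07-25 gives a deadline of 2020-01-25, before any tolling.
The period was tolled for 346 days by the automatic bankruptcy stay (2019-08-07 to 2020-07-18), pushing the deadline to 2021-01-05.
The defendant's absence from the jurisdiction from 2020-11-26 to 2021-08-05 tolled the period for 252 days, extending the deadline to 2021-09-14.
None of the other events listed affects the running of the period under the stated rules.
The 2021-11-02 filing falls after the 2021-09-14 deadline; the claim is time-barred.

TIME-BARRED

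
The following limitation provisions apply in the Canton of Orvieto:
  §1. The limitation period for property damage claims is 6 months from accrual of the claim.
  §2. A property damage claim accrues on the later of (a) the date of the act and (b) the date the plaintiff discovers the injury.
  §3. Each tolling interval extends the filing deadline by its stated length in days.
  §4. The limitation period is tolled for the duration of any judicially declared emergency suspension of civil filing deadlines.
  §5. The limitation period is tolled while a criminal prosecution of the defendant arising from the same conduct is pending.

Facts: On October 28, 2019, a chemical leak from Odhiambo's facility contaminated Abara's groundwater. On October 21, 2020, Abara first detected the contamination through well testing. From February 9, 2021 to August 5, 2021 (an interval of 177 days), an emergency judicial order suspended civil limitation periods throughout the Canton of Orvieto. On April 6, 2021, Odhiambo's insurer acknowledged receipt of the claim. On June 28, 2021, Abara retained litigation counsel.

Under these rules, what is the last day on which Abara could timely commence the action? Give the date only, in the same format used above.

October 15, 2021

The claim accrued on October 21, 2020 — the later of the October 28, 2019 act and the October 21, 2020 discovery.
The untolled deadline — 6 months after October 21, 2020 — is April 21, 2021.
The period was tolled for 177 days by the emergency suspension of filing deadlines (February 9, 2021 to August 5, 2021), pushing the deadline to October 15, 2021.
None of the other events listed affects the running of the period under the stated rules.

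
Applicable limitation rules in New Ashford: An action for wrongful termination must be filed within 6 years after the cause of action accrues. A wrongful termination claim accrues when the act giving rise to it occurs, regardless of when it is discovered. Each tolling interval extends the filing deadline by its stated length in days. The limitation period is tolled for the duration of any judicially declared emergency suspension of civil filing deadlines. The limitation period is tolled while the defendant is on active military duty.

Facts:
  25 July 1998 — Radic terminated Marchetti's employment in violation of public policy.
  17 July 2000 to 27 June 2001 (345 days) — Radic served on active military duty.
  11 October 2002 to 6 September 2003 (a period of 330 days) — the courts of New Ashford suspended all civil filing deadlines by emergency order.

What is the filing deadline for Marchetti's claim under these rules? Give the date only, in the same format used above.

The cause of action accrued on 25 July 1998, the date of the act.
6 years from 25 July 1998 is 25 July 2004.
The defendant's active military service from 17 July 2000 to 27 June 2001 tolled the period for 345 days, extending the deadline to 5 July 2005.
Because the emergency suspension of filing deadlines ran from 11 October 2002 to 6 September 2003, the deadline is extended by 330 days to 31 May 2006.

31 May 2006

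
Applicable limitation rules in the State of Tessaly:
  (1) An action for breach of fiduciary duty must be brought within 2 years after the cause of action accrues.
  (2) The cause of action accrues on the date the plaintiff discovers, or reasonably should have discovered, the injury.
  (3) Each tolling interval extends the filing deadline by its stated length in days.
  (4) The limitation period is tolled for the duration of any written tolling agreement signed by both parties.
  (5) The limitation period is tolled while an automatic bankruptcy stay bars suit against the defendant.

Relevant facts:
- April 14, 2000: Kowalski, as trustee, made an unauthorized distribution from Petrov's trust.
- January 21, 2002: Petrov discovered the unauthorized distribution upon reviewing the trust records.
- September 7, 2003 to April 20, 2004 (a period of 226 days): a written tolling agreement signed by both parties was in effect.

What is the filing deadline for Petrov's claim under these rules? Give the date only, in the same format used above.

Accrual is tied to discovery, so the period began on January 21, 2002 rather than on April 14, 2000 when the act occurred.
2 years from January 21, 2002 is January 21, 2004.
Because the written tolling agreement ran from September 7, 2003 to April 20, 2004, the deadline is extended by 226 days to September 3, 2004.

September 3, 2004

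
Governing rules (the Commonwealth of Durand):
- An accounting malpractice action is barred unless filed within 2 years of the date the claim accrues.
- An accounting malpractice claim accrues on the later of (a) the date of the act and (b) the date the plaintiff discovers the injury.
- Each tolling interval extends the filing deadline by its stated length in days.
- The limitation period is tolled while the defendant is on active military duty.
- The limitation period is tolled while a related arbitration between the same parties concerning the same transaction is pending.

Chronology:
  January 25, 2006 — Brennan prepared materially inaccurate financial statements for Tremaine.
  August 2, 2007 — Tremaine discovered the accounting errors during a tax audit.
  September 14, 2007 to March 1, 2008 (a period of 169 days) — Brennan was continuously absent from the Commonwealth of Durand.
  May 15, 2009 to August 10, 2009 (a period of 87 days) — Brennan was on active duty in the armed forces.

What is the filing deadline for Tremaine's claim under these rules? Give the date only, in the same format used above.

The claim accrued on August 2, 2007 — the later of the January 25, 2006 act and the August 2, 2007 discovery.
2 years from August 2, 2007 is August 2, 2009.
The defendant's active military service from May 15, 2009 to August 10, 2009 tolled the period for 87 days, extending the deadline to October 28, 2009.
The defendant's absence from the jurisdiction from September 14, 2007 to March 1, 2008 does not toll the period, because no stated rule makes the defendant's absence a tolling event.

October 28, 2009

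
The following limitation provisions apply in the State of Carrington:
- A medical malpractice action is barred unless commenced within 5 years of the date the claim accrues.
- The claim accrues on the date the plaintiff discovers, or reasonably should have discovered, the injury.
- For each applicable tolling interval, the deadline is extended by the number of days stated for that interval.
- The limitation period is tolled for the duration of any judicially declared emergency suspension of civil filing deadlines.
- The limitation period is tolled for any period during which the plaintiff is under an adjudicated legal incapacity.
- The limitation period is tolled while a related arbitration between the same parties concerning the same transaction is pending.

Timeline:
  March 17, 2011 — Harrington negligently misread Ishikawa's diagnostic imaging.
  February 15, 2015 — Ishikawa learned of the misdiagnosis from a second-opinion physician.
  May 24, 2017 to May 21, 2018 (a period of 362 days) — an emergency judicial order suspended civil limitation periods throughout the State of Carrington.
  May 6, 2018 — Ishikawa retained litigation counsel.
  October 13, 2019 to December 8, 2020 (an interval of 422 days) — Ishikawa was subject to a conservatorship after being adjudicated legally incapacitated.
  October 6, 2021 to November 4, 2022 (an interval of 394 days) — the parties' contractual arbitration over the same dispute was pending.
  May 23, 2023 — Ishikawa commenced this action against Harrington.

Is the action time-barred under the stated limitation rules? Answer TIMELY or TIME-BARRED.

Accrual is tied to discovery, so the period began on February 15, 2015 rather than on March 17, 2011 when the act occurred.
5 years from February 15, 2015 is February 15, 2020.
The emergency suspension of filing deadlines from May 24, 2017 to May 21, 2018 tolled the period for 362 days, extending the deadline to February 11, 2021.
Because the plaintiff's legal incapacity ran from October 13, 2019 to December 8, 2020, the deadline is extended by 422 days to April 9, 2022.
The period was tolled for 394 days by the pending related arbitration (October 6, 2021 to November 4, 2022), pushing the deadline to May 8, 2023.
The other events in the timeline have no effect on the limitation period under the stated rules.
Ishikawa filed on May 23, 2023, after the May 8, 2023 deadline, so the action is time-barred.

TIME-BARRED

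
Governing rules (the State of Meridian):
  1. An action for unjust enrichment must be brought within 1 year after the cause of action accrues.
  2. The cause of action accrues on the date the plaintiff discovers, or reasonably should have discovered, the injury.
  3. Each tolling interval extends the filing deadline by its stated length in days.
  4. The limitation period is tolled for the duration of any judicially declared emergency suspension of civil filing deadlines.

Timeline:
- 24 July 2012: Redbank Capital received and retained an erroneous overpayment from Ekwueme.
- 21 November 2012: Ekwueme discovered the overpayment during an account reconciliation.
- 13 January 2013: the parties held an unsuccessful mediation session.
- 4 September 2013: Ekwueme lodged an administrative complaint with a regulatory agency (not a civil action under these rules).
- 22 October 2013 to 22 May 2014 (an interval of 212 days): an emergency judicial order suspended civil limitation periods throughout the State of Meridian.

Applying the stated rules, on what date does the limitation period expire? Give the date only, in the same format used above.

21 June 2014

Accrual is tied to discovery, so the period began on 21 November 2012 rather than on 24 July 2012 when the act occurred.
The untolled deadline — 1 year after 21 November 2012 — is 21 November 2013.
Because the emergency suspension of filing deadlines ran from 22 October 2013 to 22 May 2014, the deadline is extended by 212 days to 21 June 2014.
The other events in the timeline have no effect on the limitation period under the stated rules.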